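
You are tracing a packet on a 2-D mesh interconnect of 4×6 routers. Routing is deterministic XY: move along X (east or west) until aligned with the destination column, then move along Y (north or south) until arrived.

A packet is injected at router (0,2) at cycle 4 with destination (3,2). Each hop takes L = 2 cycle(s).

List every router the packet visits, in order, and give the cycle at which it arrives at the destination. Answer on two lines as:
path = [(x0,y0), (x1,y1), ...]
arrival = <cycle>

src (0,2)  cyc=4
E→(1,2)  cyc=6
E→(2,2)  cyc=8
E→(3,2)  cyc=10

path = [(0,2), (1,2), (2,2), (3,2)]
arrival = 10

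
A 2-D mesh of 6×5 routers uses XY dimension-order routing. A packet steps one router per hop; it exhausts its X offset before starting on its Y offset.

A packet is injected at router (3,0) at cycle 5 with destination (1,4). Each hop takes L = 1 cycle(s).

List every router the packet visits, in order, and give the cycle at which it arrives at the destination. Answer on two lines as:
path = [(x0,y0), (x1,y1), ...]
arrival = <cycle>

path = [(3,0), (2,0), (1,0), (1,1), (1,2), (1,3), (1,4)]
arrival = 11

t=5: at (3,0)
t=6: at (2,0) after W
t=7: at (1,0) after W
t=8: at (1,1) after N
t=9: at (1,2) after N
t=10: at (1,3) after N
t=11: at (1,4) after N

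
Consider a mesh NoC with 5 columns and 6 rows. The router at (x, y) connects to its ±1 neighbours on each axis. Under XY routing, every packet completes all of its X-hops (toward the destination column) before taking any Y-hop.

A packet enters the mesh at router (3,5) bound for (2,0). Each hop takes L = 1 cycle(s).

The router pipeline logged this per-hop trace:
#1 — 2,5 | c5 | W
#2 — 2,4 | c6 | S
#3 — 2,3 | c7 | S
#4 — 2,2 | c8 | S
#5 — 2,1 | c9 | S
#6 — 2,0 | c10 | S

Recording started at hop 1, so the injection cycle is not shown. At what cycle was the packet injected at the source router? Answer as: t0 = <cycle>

The first recorded entry is hop 1 at cycle 5.
Therefore t0 = 5 − L = 4.

t0 = 4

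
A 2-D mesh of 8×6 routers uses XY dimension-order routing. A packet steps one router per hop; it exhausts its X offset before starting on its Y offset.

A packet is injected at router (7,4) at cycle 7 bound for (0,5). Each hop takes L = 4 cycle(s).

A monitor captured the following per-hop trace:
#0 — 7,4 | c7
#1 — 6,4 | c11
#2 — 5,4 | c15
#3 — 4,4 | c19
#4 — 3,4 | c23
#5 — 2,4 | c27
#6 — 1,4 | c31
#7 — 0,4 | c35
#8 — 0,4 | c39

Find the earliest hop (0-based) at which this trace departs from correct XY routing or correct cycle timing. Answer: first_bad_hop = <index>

[1] (-1,+0) / 4c ⇒ ok
[2] (-1,+0) / 4c ⇒ ok
[3] (-1,+0) / 4c ⇒ ok
[4] (-1,+0) / 4c ⇒ ok
[5] (-1,+0) / 4c ⇒ ok
[6] (-1,+0) / 4c ⇒ ok
[7] (-1,+0) / 4c ⇒ ok
[8] (+0,+0) / 4c ⇒ BAD: non-unit step

first_bad_hop = 8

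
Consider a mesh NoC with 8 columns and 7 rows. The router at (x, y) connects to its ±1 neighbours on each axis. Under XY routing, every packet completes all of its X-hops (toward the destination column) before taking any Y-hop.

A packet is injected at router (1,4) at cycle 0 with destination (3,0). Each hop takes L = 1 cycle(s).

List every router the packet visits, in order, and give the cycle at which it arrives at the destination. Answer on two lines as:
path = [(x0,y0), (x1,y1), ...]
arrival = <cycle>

path = [(1,4), (2,4), (3,4), (3,3), (3,2), (3,1), (3,0)]
arrival = 6

#0 — 1,4 | c0
#1 — 2,4 | c1 | E
#2 — 3,4 | c2 | E
#3 — 3,3 | c3 | S
#4 — 3,2 | c4 | S
#5 — 3,1 | c5 | S
#6 — 3,0 | c6 | S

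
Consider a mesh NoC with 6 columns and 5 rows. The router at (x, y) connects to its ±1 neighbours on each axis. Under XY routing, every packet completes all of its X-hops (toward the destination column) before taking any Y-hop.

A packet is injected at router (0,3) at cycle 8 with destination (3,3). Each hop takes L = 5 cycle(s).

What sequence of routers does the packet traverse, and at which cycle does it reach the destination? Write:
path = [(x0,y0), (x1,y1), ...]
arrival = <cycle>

path = [(0,3), (1,3), (2,3), (3,3)]
arrival = 23

[0] x=0 y=3 t=8
[1] x=1 y=3 t=13 →E
[2] x=2 y=3 t=18 →E
[3] x=3 y=3 t=23 →E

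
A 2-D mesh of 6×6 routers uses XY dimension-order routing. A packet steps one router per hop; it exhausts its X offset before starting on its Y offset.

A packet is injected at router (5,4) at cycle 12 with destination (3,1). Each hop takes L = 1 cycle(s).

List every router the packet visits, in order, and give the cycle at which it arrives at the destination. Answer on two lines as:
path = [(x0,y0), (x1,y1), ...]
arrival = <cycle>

src (5,4)  cyc=12
W→(4,4)  cyc=13
W→(3,4)  cyc=14
S→(3,3)  cyc=15
S→(3,2)  cyc=16
S→(3,1)  cyc=17

path = [(5,4), (4,4), (3,4), (3,3), (3,2), (3,1)]
arrival = 17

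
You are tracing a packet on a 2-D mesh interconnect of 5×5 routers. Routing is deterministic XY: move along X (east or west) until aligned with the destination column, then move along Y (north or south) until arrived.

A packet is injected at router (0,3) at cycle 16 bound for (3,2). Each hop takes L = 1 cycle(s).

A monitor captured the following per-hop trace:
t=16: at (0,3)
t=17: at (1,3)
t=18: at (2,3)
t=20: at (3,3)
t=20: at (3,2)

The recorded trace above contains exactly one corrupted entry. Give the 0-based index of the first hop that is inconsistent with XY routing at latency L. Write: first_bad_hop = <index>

first_bad_hop = 3

hop 1: step (+1,+0), +1 cyc — ok
hop 2: step (+1,+0), +1 cyc — ok
hop 3: step (+1,+0), +2 cyc — BAD: Δcyc=2≠L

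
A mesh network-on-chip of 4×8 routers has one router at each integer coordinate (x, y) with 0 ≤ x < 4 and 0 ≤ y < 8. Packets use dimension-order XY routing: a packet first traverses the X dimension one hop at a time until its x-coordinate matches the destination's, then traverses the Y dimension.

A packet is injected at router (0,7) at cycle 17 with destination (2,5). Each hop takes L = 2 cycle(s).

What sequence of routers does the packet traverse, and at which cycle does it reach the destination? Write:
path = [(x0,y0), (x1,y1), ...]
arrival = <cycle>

path = [(0,7), (1,7), (2,7), (2,6), (2,5)]
arrival = 25

hop 0: (0,7) @ cyc 17
hop 1: (1,7) @ cyc 19  [E]
hop 2: (2,7) @ cyc 21  [E]
hop 3: (2,6) @ cyc 23  [S]
hop 4: (2,5) @ cyc 25  [S]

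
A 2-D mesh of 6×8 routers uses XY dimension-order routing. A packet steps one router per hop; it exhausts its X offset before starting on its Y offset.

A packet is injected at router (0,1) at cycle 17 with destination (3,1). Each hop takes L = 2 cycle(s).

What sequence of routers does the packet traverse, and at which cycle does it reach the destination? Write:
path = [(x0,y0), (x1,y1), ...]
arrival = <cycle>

path = [(0,1), (1,1), (2,1), (3,1)]
arrival = 23

t=17: at (0,1)
t=19: at (1,1) after E
t=21: at (2,1) after E
t=23: at (3,1) after E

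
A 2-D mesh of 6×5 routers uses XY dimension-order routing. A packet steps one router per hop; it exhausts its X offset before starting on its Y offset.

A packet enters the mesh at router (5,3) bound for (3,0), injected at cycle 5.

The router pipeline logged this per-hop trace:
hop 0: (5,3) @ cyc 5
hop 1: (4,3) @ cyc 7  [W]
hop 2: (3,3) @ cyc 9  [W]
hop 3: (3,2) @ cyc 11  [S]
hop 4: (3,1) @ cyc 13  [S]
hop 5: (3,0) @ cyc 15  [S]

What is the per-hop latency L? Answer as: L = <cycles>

Between hops 0 and 1 the cycle counter advances 7 − 5 = 2.
Each hop adds L, hence L = 2.

L = 2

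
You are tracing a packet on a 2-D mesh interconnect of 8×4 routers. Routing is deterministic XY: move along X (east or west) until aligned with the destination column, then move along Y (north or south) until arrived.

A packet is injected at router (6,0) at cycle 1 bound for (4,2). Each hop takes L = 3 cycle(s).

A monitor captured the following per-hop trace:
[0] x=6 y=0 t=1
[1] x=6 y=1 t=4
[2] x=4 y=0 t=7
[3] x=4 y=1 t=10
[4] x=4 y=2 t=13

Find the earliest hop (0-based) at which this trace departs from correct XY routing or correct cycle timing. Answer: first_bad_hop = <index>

first_bad_hop = 1

check 1→ d=(0,1) cyc+3: BAD: Y-move but x=6≠4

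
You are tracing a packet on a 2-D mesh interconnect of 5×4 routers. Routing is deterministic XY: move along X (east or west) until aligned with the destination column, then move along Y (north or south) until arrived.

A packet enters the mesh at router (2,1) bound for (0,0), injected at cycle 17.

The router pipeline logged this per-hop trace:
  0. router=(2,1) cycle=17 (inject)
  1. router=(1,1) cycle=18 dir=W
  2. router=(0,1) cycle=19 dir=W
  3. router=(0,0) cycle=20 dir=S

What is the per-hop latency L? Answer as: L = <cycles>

L = 1

Δcyc across hop 0→1: 18 − 17 = 1.
Per-hop latency L = Δcyc = 1.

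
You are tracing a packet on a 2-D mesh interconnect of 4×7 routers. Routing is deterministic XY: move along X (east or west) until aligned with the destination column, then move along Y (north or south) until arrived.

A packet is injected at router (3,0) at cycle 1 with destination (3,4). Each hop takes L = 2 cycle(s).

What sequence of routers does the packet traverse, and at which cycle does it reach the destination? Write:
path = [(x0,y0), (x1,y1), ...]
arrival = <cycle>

t=1: at (3,0)
t=3: at (3,1) after N
t=5: at (3,2) after N
t=7: at (3,3) after N
t=9: at (3,4) after N

path = [(3,0), (3,1), (3,2), (3,3), (3,4)]
arrival = 9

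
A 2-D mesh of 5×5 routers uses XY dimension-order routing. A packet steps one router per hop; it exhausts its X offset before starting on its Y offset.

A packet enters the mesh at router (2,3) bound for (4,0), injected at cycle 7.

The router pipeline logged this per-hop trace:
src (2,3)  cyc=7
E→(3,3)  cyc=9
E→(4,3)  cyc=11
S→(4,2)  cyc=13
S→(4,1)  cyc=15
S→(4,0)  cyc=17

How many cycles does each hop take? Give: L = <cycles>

Δcyc across hop 0→1: 9 − 7 = 2.
That increment is L by definition: L = 2.

L = 2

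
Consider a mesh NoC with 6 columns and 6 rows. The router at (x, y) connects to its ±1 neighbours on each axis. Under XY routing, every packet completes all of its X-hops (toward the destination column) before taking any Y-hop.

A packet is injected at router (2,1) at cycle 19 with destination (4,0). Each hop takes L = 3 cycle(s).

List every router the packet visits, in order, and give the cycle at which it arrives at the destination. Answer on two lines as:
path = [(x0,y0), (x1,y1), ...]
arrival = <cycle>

path = [(2,1), (3,1), (4,1), (4,0)]
arrival = 28

hop 0: (2,1) @ cyc 19
hop 1: (3,1) @ cyc 22  [E]
hop 2: (4,1) @ cyc 25  [E]
hop 3: (4,0) @ cyc 28  [S]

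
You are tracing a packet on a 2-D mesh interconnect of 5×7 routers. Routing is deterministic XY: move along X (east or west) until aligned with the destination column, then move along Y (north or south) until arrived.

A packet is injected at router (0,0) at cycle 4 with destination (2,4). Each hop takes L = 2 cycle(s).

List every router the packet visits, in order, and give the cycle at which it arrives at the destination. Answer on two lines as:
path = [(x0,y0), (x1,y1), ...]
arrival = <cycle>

path = [(0,0), (1,0), (2,0), (2,1), (2,2), (2,3), (2,4)]
arrival = 16

hop 0: (0,0) @ cyc 4
hop 1: (1,0) @ cyc 6  [E]
hop 2: (2,0) @ cyc 8  [E]
hop 3: (2,1) @ cyc 10  [N]
hop 4: (2,2) @ cyc 12  [N]
hop 5: (2,3) @ cyc 14  [N]
hop 6: (2,4) @ cyc 16  [N]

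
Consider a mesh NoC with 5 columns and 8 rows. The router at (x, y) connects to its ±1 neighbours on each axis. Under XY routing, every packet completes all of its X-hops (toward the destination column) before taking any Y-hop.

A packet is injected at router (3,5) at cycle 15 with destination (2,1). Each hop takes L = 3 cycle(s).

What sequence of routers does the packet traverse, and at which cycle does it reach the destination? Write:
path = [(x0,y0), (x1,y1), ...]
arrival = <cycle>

path = [(3,5), (2,5), (2,4), (2,3), (2,2), (2,1)]
arrival = 30

#0 — 3,5 | c15
#1 — 2,5 | c18 | W
#2 — 2,4 | c21 | S
#3 — 2,3 | c24 | S
#4 — 2,2 | c27 | S
#5 — 2,1 | c30 | S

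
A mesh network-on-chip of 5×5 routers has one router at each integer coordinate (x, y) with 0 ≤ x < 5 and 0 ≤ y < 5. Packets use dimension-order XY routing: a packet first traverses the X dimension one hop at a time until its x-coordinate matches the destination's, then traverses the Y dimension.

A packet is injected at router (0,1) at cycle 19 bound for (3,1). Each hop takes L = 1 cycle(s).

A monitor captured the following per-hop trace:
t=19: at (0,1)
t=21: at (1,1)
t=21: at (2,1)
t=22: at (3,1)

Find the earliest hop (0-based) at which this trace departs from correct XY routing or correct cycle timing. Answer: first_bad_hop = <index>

first_bad_hop = 1

hop 1: step (+1,+0), +2 cyc — BAD: Δcyc=2≠L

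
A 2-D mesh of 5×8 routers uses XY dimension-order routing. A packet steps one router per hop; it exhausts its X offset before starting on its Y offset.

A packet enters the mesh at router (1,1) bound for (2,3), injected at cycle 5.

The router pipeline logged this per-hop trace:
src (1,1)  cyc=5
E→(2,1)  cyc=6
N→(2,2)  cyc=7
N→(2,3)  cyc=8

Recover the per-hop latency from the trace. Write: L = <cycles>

cyc[1] − cyc[0] = 6 − 5 = 1.
Per-hop latency L = Δcyc = 1.

L = 1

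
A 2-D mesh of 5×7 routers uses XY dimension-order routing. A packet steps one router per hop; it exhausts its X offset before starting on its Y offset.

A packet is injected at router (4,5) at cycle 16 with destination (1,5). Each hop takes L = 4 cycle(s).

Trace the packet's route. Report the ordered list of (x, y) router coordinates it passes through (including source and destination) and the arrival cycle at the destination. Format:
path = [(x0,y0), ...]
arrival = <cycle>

path = [(4,5), (3,5), (2,5), (1,5)]
arrival = 28

hop 0: (4,5) @ cyc 16
hop 1: (3,5) @ cyc 20  [W]
hop 2: (2,5) @ cyc 24  [W]
hop 3: (1,5) @ cyc 28  [W]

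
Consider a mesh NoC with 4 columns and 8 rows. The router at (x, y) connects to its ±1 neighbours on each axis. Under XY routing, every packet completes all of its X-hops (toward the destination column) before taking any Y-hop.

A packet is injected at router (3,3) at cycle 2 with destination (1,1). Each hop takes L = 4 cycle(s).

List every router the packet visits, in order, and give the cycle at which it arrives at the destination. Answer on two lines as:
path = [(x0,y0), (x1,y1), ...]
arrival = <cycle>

path = [(3,3), (2,3), (1,3), (1,2), (1,1)]
arrival = 18

#0 — 3,3 | c2
#1 — 2,3 | c6 | W
#2 — 1,3 | c10 | W
#3 — 1,2 | c14 | S
#4 — 1,1 | c18 | S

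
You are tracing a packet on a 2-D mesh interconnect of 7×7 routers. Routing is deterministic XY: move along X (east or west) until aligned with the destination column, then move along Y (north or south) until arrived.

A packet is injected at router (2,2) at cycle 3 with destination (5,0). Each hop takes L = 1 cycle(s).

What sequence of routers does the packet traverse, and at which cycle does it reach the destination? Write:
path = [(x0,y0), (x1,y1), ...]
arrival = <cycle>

src (2,2)  cyc=3
E→(3,2)  cyc=4
E→(4,2)  cyc=5
E→(5,2)  cyc=6
S→(5,1)  cyc=7
S→(5,0)  cyc=8

path = [(2,2), (3,2), (4,2), (5,2), (5,1), (5,0)]
arrival = 8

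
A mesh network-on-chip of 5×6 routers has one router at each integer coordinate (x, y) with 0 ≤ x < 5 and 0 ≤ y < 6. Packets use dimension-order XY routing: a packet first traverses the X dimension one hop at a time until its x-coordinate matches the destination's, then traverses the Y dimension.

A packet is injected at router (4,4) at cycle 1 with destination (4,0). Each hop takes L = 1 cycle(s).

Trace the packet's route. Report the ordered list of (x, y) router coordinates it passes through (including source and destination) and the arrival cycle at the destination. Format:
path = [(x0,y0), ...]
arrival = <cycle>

hop 0: (4,4) @ cyc 1
hop 1: (4,3) @ cyc 2  [S]
hop 2: (4,2) @ cyc 3  [S]
hop 3: (4,1) @ cyc 4  [S]
hop 4: (4,0) @ cyc 5  [S]

path = [(4,4), (4,3), (4,2), (4,1), (4,0)]
arrival = 5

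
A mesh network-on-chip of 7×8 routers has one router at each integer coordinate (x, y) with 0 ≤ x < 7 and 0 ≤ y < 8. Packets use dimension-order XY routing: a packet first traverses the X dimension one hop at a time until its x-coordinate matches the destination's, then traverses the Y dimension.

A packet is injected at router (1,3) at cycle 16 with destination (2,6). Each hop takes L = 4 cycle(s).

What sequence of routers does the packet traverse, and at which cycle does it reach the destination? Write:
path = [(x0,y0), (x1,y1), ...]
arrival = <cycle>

path = [(1,3), (2,3), (2,4), (2,5), (2,6)]
arrival = 32

  0. router=(1,3) cycle=16 (inject)
  1. router=(2,3) cycle=20 dir=E
  2. router=(2,4) cycle=24 dir=N
  3. router=(2,5) cycle=28 dir=N
  4. router=(2,6) cycle=32 dir=N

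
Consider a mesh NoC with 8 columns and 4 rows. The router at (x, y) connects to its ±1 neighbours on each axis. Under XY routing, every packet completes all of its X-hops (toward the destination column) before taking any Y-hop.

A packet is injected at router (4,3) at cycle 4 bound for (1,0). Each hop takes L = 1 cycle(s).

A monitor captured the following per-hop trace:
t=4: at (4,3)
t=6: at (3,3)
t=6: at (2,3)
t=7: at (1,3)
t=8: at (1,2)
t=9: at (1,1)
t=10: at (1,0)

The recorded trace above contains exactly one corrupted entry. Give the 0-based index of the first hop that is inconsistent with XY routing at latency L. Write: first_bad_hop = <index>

first_bad_hop = 1

hop 1: step (-1,+0), +2 cyc — BAD: Δcyc=2≠L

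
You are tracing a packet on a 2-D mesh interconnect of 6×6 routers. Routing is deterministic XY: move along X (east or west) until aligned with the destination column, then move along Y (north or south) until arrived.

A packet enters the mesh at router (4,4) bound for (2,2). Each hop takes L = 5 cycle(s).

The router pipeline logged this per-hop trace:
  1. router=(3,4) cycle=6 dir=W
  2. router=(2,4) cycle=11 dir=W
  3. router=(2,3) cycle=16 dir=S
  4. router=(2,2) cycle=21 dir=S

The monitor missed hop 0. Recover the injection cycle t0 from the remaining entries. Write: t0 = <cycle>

t0 = 1

cyc[1] = 6 and cyc[k] = t0 + k·L for every k.
Subtract one hop: t0 = 6 − 5 = 1.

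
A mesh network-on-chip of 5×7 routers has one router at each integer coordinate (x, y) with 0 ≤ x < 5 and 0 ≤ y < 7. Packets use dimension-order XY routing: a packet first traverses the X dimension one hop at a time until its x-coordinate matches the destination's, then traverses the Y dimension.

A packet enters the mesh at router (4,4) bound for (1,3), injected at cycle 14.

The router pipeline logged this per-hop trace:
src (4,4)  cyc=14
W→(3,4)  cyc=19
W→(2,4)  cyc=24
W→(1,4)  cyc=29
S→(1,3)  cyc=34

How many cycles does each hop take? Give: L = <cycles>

L = 5

From hop 0 (14) to hop 1 (19): +5 cycles.
Per-hop latency L = Δcyc = 5.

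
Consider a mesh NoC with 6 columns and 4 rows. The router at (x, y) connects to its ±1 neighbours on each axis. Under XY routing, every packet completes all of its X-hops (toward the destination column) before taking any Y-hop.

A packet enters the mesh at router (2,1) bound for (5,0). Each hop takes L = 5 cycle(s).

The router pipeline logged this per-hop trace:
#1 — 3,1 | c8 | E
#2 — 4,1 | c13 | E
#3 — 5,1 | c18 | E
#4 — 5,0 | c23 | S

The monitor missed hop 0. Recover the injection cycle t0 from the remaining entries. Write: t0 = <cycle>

t0 = 3

Hop 1 reached at cycle 8; hop k is at t0 + k·L.
Subtract one hop: t0 = 8 − 5 = 3.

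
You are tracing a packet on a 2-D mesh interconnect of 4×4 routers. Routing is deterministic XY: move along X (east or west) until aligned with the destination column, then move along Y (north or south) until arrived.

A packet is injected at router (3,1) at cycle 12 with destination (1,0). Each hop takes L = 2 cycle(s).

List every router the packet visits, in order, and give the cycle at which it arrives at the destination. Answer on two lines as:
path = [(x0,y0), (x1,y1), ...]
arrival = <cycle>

#0 — 3,1 | c12
#1 — 2,1 | c14 | W
#2 — 1,1 | c16 | W
#3 — 1,0 | c18 | S

path = [(3,1), (2,1), (1,1), (1,0)]
arrival = 18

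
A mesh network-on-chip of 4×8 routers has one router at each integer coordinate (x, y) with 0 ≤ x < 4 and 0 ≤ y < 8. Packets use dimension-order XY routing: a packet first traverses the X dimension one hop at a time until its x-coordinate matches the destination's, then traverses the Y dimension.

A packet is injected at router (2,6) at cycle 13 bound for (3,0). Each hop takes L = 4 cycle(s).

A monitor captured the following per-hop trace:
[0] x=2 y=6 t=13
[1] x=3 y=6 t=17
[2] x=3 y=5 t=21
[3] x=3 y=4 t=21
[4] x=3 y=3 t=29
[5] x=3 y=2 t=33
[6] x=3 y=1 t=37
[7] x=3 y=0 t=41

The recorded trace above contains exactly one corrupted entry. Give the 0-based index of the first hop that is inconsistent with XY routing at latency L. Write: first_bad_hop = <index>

  1: Δx=+1 Δy=+0 Δt=4 [ok]
  2: Δx=+0 Δy=-1 Δt=4 [ok]
  3: Δx=+0 Δy=-1 Δt=0 [BAD: Δcyc=0≠L]

first_bad_hop = 3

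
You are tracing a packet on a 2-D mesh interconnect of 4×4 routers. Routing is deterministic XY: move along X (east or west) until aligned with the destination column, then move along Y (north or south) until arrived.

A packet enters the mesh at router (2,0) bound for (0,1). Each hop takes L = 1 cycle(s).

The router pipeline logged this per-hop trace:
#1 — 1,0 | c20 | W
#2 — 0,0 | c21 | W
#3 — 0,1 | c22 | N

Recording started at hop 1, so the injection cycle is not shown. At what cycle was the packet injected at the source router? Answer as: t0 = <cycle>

At hop 1 the cycle is 20; in general cyc_k = t0 + kL.
Therefore t0 = 20 − L = 19.

t0 = 19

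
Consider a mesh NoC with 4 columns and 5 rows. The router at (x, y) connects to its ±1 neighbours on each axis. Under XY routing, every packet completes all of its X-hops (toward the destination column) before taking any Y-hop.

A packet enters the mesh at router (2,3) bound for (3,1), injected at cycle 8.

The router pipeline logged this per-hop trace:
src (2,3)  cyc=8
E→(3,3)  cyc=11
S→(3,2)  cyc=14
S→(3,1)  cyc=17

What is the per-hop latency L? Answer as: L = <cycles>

L = 3

cyc[1] − cyc[0] = 11 − 8 = 3.
One hop costs L cycles, so L = 3.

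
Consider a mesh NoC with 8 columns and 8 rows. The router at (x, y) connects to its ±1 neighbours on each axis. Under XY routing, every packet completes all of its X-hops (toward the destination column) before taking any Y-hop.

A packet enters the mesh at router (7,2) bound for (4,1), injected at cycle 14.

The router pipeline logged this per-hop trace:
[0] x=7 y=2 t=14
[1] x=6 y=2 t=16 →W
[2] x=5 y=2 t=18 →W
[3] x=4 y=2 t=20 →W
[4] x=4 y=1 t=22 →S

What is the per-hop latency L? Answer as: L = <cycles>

Between hops 0 and 1 the cycle counter advances 16 − 14 = 2.
That increment is L by definition: L = 2.

L = 2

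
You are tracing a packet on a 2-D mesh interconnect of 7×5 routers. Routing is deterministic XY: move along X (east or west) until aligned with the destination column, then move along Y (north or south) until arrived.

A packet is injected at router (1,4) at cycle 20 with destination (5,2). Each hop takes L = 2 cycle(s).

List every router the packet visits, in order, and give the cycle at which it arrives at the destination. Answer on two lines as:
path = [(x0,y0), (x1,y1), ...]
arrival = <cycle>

hop 0: (1,4) @ cyc 20
hop 1: (2,4) @ cyc 22  [E]
hop 2: (3,4) @ cyc 24  [E]
hop 3: (4,4) @ cyc 26  [E]
hop 4: (5,4) @ cyc 28  [E]
hop 5: (5,3) @ cyc 30  [S]
hop 6: (5,2) @ cyc 32  [S]

path = [(1,4), (2,4), (3,4), (4,4), (5,4), (5,3), (5,2)]
arrival = 32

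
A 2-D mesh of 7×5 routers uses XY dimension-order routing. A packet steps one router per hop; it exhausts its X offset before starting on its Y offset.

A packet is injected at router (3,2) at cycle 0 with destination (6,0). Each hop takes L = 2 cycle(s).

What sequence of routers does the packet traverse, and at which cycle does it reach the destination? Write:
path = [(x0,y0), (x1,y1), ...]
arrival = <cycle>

path = [(3,2), (4,2), (5,2), (6,2), (6,1), (6,0)]
arrival = 10

  0. router=(3,2) cycle=0 (inject)
  1. router=(4,2) cycle=2 dir=E
  2. router=(5,2) cycle=4 dir=E
  3. router=(6,2) cycle=6 dir=E
  4. router=(6,1) cycle=8 dir=S
  5. router=(6,0) cycle=10 dir=S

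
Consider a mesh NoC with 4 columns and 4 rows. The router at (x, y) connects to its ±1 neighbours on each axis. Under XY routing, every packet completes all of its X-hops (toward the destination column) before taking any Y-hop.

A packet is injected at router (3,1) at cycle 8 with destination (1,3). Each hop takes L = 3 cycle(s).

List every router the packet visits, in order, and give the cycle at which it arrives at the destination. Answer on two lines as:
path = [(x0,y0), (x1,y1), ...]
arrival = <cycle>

t=8: at (3,1)
t=11: at (2,1) after W
t=14: at (1,1) after W
t=17: at (1,2) after N
t=20: at (1,3) after N

path = [(3,1), (2,1), (1,1), (1,2), (1,3)]
arrival = 20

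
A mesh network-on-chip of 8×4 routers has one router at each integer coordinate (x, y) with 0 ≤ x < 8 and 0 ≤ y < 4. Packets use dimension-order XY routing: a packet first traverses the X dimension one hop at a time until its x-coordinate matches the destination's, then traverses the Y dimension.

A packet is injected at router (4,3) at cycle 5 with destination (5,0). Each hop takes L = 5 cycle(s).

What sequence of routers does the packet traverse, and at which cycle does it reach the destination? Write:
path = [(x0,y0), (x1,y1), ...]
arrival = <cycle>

hop 0: (4,3) @ cyc 5
hop 1: (5,3) @ cyc 10  [E]
hop 2: (5,2) @ cyc 15  [S]
hop 3: (5,1) @ cyc 20  [S]
hop 4: (5,0) @ cyc 25  [S]

path = [(4,3), (5,3), (5,2), (5,1), (5,0)]
arrival = 25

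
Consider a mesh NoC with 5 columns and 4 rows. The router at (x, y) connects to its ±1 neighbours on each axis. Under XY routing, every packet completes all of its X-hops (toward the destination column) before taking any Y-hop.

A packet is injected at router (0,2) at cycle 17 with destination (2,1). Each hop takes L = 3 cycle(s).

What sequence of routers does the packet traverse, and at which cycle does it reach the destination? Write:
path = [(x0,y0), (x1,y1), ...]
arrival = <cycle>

t=17: at (0,2)
t=20: at (1,2) after E
t=23: at (2,2) after E
t=26: at (2,1) after S

path = [(0,2), (1,2), (2,2), (2,1)]
arrival = 26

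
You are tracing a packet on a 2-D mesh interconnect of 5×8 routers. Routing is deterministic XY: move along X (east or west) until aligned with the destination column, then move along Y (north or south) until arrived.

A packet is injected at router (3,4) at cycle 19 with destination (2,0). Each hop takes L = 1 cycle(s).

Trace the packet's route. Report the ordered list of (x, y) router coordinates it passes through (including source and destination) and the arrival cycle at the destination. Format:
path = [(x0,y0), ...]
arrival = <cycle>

path = [(3,4), (2,4), (2,3), (2,2), (2,1), (2,0)]
arrival = 24

t=19: at (3,4)
t=20: at (2,4) after W
t=21: at (2,3) after S
t=22: at (2,2) after S
t=23: at (2,1) after S
t=24: at (2,0) after S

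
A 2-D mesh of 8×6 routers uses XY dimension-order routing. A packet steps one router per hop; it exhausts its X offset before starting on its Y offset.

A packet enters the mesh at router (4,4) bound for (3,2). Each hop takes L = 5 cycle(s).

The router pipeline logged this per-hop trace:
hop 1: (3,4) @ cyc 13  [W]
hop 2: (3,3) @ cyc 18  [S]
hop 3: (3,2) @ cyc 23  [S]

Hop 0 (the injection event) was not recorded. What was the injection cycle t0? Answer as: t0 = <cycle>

The first recorded entry is hop 1 at cycle 13.
So t0 = 13 − 1·5 = 8.

t0 = 8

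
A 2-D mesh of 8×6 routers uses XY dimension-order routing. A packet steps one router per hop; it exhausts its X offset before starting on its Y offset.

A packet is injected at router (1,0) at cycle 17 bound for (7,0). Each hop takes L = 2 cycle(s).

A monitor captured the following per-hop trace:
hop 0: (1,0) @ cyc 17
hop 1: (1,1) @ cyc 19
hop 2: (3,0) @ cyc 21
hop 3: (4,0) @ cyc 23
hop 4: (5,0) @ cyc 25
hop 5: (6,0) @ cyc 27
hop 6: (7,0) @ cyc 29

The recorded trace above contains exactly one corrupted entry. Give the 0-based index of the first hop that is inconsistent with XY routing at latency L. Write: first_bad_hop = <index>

first_bad_hop = 1

hop 1: step (+0,+1), +2 cyc — BAD: Y-move but x=1≠7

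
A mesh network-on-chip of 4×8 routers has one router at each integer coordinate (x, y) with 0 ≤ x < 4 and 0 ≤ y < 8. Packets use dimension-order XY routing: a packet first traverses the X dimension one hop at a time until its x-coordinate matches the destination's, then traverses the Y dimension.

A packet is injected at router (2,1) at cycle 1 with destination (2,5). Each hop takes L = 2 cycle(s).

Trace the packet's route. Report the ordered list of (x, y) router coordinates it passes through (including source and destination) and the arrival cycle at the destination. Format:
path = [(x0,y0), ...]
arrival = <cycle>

path = [(2,1), (2,2), (2,3), (2,4), (2,5)]
arrival = 9

src (2,1)  cyc=1
N→(2,2)  cyc=3
N→(2,3)  cyc=5
N→(2,4)  cyc=7
N→(2,5)  cyc=9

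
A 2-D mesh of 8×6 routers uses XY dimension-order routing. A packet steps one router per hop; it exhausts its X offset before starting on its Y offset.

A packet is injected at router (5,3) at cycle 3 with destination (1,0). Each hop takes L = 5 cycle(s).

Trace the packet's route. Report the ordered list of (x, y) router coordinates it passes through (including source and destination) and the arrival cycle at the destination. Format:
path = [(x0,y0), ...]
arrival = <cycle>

path = [(5,3), (4,3), (3,3), (2,3), (1,3), (1,2), (1,1), (1,0)]
arrival = 38

src (5,3)  cyc=3
W→(4,3)  cyc=8
W→(3,3)  cyc=13
W→(2,3)  cyc=18
W→(1,3)  cyc=23
S→(1,2)  cyc=28
S→(1,1)  cyc=33
S→(1,0)  cyc=38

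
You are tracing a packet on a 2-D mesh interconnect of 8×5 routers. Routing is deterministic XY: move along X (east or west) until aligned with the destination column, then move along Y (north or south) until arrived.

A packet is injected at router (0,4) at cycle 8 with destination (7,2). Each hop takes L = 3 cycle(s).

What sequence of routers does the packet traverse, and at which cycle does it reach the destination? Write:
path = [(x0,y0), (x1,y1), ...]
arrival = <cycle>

#0 — 0,4 | c8
#1 — 1,4 | c11 | E
#2 — 2,4 | c14 | E
#3 — 3,4 | c17 | E
#4 — 4,4 | c20 | E
#5 — 5,4 | c23 | E
#6 — 6,4 | c26 | E
#7 — 7,4 | c29 | E
#8 — 7,3 | c32 | S
#9 — 7,2 | c35 | S

path = [(0,4), (1,4), (2,4), (3,4), (4,4), (5,4), (6,4), (7,4), (7,3), (7,2)]
arrival = 35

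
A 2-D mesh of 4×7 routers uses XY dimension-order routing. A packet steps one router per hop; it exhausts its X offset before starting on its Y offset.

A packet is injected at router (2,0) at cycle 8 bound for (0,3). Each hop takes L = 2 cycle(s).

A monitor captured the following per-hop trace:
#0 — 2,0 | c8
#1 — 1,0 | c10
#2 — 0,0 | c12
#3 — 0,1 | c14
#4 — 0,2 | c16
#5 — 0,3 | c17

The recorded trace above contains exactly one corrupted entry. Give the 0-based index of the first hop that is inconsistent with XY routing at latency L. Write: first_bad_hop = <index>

first_bad_hop = 5

[1] (-1,+0) / 2c ⇒ ok
[2] (-1,+0) / 2c ⇒ ok
[3] (+0,+1) / 2c ⇒ ok
[4] (+0,+1) / 2c ⇒ ok
[5] (+0,+1) / 1c ⇒ BAD: Δcyc=1≠L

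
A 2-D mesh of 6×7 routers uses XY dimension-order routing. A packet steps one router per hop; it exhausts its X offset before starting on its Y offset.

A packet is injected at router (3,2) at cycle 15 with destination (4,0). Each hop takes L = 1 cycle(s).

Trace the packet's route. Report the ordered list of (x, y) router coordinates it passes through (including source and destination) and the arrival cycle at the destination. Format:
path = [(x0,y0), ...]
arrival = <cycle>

path = [(3,2), (4,2), (4,1), (4,0)]
arrival = 18

hop 0: (3,2) @ cyc 15
hop 1: (4,2) @ cyc 16  [E]
hop 2: (4,1) @ cyc 17  [S]
hop 3: (4,0) @ cyc 18  [S]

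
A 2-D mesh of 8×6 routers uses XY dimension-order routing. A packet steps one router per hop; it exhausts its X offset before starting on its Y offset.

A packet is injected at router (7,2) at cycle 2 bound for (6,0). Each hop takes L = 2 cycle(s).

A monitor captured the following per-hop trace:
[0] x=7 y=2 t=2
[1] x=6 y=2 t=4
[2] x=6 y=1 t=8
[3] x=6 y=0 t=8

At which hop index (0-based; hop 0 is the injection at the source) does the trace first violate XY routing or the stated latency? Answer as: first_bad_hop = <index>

check 1→ d=(-1,0) cyc+2: ok
check 2→ d=(0,-1) cyc+4: BAD: Δcyc=4≠L

first_bad_hop = 2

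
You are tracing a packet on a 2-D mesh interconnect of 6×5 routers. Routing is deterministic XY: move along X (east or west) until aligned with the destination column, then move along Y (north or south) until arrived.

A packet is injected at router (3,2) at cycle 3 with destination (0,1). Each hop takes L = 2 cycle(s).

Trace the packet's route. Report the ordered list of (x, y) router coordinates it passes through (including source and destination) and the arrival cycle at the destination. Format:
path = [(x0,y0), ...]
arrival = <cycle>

path = [(3,2), (2,2), (1,2), (0,2), (0,1)]
arrival = 11

  0. router=(3,2) cycle=3 (inject)
  1. router=(2,2) cycle=5 dir=W
  2. router=(1,2) cycle=7 dir=W
  3. router=(0,2) cycle=9 dir=W
  4. router=(0,1) cycle=11 dir=S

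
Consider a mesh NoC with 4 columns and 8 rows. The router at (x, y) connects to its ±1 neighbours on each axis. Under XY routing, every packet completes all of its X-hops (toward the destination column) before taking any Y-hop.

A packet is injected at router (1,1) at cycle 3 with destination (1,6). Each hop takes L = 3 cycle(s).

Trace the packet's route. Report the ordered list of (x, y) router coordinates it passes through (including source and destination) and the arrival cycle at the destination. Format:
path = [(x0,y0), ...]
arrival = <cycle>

path = [(1,1), (1,2), (1,3), (1,4), (1,5), (1,6)]
arrival = 18

t=3: at (1,1)
t=6: at (1,2) after N
t=9: at (1,3) after N
t=12: at (1,4) after N
t=15: at (1,5) after N
t=18: at (1,6) after N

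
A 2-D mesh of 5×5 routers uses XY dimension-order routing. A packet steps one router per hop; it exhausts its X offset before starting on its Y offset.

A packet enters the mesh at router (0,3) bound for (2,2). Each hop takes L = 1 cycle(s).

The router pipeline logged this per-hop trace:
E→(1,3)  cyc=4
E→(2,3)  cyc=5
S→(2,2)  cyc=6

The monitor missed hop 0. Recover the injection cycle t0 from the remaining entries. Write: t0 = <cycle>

At hop 1 the cycle is 4; in general cyc_k = t0 + kL.
t0 = cyc[1] − L = 4 − 1 = 3.

t0 = 3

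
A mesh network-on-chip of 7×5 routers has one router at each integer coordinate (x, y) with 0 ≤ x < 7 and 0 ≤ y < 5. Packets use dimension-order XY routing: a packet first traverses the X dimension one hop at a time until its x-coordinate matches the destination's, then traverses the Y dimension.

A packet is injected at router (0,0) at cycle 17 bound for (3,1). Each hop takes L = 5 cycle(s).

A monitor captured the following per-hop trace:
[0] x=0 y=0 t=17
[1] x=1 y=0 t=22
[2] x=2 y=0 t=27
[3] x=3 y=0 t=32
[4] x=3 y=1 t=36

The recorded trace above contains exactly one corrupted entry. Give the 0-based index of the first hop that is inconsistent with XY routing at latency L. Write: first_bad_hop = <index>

[1] (+1,+0) / 5c ⇒ ok
[2] (+1,+0) / 5c ⇒ ok
[3] (+1,+0) / 5c ⇒ ok
[4] (+0,+1) / 4c ⇒ BAD: Δcyc=4≠L

first_bad_hop = 4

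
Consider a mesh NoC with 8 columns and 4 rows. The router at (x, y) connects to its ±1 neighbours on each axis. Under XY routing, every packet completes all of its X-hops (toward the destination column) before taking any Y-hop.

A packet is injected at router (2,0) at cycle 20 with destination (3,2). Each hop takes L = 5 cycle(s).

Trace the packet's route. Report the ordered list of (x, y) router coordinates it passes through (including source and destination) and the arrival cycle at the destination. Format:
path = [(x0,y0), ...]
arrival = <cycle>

t=20: at (2,0)
t=25: at (3,0) after E
t=30: at (3,1) after N
t=35: at (3,2) after N

path = [(2,0), (3,0), (3,1), (3,2)]
arrival = 35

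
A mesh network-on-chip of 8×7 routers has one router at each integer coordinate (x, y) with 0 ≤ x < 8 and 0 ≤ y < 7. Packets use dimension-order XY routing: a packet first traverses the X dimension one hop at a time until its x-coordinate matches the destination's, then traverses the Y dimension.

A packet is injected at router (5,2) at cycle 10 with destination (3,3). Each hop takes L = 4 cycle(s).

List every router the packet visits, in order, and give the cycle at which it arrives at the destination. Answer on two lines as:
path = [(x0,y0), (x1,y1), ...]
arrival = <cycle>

path = [(5,2), (4,2), (3,2), (3,3)]
arrival = 22

t=10: at (5,2)
t=14: at (4,2) after W
t=18: at (3,2) after W
t=22: at (3,3) after N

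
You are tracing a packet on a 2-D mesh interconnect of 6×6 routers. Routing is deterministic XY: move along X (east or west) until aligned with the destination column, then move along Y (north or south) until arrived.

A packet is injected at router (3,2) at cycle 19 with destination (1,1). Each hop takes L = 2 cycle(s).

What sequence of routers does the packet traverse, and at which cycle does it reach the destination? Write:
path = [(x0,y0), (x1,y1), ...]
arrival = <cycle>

src (3,2)  cyc=19
W→(2,2)  cyc=21
W→(1,2)  cyc=23
S→(1,1)  cyc=25

path = [(3,2), (2,2), (1,2), (1,1)]
arrival = 25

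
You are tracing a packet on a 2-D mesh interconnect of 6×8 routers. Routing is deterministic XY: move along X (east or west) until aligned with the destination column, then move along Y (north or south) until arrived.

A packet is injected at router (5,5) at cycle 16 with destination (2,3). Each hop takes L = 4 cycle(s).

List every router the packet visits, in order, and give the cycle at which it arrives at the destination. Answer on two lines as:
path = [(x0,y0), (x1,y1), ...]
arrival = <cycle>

hop 0: (5,5) @ cyc 16
hop 1: (4,5) @ cyc 20  [W]
hop 2: (3,5) @ cyc 24  [W]
hop 3: (2,5) @ cyc 28  [W]
hop 4: (2,4) @ cyc 32  [S]
hop 5: (2,3) @ cyc 36  [S]

path = [(5,5), (4,5), (3,5), (2,5), (2,4), (2,3)]
arrival = 36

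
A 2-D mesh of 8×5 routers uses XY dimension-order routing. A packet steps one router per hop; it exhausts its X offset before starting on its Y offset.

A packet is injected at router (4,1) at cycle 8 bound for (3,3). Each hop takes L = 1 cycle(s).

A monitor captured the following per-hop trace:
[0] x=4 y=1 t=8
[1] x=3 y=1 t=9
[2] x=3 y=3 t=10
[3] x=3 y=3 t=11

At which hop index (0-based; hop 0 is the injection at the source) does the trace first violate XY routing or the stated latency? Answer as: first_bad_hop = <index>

first_bad_hop = 2

check 1→ d=(-1,0) cyc+1: ok
check 2→ d=(0,2) cyc+1: BAD: non-unit step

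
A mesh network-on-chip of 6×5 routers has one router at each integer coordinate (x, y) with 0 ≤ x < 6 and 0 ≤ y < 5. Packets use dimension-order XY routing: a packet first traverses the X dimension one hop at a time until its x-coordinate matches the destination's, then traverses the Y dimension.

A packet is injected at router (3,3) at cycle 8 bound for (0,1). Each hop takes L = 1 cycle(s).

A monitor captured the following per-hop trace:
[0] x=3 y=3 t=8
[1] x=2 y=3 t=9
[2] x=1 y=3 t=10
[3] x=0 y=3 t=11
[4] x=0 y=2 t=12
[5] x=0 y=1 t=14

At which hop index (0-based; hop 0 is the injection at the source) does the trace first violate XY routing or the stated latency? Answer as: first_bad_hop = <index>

first_bad_hop = 5

  1: Δx=-1 Δy=+0 Δt=1 [ok]
  2: Δx=-1 Δy=+0 Δt=1 [ok]
  3: Δx=-1 Δy=+0 Δt=1 [ok]
  4: Δx=+0 Δy=-1 Δt=1 [ok]
  5: Δx=+0 Δy=-1 Δt=2 [BAD: Δcyc=2≠L]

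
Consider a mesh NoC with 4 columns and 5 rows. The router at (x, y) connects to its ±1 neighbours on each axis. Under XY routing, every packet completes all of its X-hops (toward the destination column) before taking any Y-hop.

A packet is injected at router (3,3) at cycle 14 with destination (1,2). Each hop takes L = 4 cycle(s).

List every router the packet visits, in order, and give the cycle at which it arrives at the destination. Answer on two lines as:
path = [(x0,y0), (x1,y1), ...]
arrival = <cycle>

path = [(3,3), (2,3), (1,3), (1,2)]
arrival = 26

t=14: at (3,3)
t=18: at (2,3) after W
t=22: at (1,3) after W
t=26: at (1,2) after S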